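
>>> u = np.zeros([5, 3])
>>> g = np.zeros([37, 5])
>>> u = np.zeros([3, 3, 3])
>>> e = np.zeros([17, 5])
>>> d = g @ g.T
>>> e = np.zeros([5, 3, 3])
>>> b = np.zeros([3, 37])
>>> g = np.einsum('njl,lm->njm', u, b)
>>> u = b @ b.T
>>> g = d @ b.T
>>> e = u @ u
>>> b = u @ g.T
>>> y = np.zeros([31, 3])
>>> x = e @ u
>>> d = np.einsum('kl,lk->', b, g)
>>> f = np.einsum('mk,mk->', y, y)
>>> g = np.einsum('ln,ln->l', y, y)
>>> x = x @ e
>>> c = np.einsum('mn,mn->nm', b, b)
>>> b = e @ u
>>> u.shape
(3, 3)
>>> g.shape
(31,)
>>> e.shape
(3, 3)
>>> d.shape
()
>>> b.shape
(3, 3)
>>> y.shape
(31, 3)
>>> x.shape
(3, 3)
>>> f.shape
()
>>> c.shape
(37, 3)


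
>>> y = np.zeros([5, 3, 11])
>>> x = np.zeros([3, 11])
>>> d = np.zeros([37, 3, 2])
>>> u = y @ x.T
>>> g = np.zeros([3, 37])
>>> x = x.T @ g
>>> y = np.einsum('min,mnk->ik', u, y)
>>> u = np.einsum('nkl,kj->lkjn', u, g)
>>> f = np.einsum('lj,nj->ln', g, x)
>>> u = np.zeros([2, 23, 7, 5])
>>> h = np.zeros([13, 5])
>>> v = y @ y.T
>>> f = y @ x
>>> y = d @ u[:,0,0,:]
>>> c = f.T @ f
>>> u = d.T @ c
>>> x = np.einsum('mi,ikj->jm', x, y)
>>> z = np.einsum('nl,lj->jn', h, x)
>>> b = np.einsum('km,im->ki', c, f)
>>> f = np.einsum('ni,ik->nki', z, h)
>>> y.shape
(37, 3, 5)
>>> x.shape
(5, 11)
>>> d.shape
(37, 3, 2)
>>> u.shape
(2, 3, 37)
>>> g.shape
(3, 37)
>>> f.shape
(11, 5, 13)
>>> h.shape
(13, 5)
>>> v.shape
(3, 3)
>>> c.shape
(37, 37)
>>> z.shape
(11, 13)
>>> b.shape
(37, 3)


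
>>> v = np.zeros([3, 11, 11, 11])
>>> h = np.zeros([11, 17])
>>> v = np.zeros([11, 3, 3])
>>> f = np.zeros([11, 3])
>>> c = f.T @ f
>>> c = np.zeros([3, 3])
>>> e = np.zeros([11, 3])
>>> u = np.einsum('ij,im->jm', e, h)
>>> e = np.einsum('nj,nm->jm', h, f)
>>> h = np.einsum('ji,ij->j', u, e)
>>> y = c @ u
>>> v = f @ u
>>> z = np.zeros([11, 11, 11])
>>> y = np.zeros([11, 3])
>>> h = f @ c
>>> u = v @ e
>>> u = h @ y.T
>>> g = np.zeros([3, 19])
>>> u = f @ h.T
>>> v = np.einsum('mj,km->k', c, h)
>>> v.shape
(11,)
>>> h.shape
(11, 3)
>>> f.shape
(11, 3)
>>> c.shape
(3, 3)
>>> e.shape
(17, 3)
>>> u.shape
(11, 11)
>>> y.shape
(11, 3)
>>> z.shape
(11, 11, 11)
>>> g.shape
(3, 19)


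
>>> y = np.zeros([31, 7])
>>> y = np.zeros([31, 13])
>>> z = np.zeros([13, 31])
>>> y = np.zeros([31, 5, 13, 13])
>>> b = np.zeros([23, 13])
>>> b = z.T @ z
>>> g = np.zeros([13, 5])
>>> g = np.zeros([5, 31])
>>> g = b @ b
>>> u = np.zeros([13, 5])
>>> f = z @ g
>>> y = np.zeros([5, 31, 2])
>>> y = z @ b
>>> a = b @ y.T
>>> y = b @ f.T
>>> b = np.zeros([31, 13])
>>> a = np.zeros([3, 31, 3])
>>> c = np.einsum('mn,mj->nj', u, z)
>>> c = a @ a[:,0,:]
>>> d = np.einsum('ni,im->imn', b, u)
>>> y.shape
(31, 13)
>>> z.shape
(13, 31)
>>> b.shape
(31, 13)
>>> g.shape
(31, 31)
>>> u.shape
(13, 5)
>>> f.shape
(13, 31)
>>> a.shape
(3, 31, 3)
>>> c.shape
(3, 31, 3)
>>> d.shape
(13, 5, 31)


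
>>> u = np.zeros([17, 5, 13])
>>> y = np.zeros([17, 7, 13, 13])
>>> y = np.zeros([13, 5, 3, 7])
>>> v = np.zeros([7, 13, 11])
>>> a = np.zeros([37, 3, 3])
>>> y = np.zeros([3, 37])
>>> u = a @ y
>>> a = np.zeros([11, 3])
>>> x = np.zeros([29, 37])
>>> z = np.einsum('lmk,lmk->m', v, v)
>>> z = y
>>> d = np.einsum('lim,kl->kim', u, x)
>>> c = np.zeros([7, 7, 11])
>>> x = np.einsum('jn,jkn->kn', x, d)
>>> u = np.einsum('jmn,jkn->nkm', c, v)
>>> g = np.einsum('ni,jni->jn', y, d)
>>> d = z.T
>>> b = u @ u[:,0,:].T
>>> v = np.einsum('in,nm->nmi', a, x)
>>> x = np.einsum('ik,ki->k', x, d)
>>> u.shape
(11, 13, 7)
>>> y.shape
(3, 37)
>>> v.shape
(3, 37, 11)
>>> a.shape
(11, 3)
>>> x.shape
(37,)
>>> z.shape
(3, 37)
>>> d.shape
(37, 3)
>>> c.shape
(7, 7, 11)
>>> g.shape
(29, 3)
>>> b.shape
(11, 13, 11)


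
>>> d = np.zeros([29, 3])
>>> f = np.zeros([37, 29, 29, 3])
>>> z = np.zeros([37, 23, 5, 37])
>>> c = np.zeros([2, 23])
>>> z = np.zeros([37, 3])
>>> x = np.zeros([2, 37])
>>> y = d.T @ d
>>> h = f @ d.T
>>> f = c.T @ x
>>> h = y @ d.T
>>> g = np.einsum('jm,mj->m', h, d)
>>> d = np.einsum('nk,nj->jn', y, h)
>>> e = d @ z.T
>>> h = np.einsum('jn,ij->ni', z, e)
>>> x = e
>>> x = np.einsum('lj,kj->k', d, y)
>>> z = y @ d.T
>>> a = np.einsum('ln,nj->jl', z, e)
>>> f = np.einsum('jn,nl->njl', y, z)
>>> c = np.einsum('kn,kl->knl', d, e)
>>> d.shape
(29, 3)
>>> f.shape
(3, 3, 29)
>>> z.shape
(3, 29)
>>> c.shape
(29, 3, 37)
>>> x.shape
(3,)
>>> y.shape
(3, 3)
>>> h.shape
(3, 29)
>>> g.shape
(29,)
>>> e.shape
(29, 37)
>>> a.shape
(37, 3)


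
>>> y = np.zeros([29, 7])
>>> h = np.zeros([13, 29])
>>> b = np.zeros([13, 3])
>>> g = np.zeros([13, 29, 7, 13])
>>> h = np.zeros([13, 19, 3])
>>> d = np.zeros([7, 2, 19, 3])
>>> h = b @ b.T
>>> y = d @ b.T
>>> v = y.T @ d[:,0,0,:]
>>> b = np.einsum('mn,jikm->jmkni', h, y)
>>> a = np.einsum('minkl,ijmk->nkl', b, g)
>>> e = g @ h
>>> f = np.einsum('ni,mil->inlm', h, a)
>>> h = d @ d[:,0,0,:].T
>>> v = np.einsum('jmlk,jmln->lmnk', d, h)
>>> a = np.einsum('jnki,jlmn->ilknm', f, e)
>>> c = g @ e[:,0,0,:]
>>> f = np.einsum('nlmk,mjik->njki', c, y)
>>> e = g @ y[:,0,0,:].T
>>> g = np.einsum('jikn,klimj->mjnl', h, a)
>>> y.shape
(7, 2, 19, 13)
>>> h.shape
(7, 2, 19, 7)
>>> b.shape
(7, 13, 19, 13, 2)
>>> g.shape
(13, 7, 7, 29)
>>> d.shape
(7, 2, 19, 3)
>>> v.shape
(19, 2, 7, 3)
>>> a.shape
(19, 29, 2, 13, 7)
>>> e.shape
(13, 29, 7, 7)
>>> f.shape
(13, 2, 13, 19)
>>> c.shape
(13, 29, 7, 13)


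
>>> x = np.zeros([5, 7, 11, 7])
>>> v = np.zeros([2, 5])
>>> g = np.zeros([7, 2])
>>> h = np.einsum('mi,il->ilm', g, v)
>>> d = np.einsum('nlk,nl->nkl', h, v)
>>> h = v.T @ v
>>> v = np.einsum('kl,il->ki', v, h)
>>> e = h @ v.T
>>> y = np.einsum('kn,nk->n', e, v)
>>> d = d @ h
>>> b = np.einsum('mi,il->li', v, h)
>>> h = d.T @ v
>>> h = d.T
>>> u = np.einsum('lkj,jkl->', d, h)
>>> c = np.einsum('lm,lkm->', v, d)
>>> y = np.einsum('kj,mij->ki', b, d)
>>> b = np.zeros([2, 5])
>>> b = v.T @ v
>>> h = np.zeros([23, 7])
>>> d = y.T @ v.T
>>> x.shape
(5, 7, 11, 7)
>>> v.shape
(2, 5)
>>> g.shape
(7, 2)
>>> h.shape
(23, 7)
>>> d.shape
(7, 2)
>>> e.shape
(5, 2)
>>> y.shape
(5, 7)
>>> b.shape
(5, 5)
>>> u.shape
()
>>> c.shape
()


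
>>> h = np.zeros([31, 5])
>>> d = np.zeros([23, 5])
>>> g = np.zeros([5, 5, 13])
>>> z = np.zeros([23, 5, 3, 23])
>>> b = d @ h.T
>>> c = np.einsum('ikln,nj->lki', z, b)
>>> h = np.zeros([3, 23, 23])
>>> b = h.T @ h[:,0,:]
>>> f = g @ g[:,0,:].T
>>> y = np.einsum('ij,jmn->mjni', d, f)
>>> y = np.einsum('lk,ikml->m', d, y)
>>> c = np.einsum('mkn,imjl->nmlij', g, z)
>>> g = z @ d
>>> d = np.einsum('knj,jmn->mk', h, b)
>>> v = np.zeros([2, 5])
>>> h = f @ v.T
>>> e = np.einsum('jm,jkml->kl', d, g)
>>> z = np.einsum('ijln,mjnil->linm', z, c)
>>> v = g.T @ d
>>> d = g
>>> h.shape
(5, 5, 2)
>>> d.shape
(23, 5, 3, 5)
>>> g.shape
(23, 5, 3, 5)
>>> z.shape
(3, 23, 23, 13)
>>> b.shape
(23, 23, 23)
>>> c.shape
(13, 5, 23, 23, 3)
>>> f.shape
(5, 5, 5)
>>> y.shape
(5,)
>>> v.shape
(5, 3, 5, 3)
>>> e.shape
(5, 5)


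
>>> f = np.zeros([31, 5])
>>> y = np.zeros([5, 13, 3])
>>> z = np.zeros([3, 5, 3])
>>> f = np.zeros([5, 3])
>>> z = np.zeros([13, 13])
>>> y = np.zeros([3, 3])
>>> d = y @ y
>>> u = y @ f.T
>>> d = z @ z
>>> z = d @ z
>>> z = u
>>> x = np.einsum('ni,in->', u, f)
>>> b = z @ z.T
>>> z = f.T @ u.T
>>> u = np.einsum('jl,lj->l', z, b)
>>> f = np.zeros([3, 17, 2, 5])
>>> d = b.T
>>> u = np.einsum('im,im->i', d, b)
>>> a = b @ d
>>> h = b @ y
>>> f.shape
(3, 17, 2, 5)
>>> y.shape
(3, 3)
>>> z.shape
(3, 3)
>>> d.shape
(3, 3)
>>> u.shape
(3,)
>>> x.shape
()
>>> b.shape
(3, 3)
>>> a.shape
(3, 3)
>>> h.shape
(3, 3)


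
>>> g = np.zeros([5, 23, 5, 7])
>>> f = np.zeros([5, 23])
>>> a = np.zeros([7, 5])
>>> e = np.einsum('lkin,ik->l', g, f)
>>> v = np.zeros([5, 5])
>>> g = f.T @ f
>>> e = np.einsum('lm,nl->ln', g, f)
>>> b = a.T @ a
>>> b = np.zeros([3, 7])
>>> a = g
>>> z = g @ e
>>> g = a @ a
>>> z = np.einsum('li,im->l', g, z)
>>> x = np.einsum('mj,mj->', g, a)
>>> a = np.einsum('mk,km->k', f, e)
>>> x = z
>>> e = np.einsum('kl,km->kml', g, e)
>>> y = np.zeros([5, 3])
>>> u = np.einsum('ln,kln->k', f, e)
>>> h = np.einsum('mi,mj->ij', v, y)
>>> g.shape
(23, 23)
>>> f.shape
(5, 23)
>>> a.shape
(23,)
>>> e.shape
(23, 5, 23)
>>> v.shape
(5, 5)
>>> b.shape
(3, 7)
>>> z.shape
(23,)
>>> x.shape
(23,)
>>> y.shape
(5, 3)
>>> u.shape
(23,)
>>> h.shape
(5, 3)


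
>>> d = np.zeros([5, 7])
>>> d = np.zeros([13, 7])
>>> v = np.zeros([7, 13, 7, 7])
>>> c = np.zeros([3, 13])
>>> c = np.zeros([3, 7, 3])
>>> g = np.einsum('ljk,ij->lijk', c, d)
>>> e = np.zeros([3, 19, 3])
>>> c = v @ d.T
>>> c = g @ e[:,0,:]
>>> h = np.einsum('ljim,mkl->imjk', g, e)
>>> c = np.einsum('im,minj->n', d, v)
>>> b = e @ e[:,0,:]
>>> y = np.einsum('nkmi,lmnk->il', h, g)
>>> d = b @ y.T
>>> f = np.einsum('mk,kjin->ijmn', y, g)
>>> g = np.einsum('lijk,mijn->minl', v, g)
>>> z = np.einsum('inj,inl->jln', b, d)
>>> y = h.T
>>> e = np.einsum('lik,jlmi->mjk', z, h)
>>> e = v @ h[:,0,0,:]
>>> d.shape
(3, 19, 19)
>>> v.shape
(7, 13, 7, 7)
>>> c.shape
(7,)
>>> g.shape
(3, 13, 3, 7)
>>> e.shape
(7, 13, 7, 19)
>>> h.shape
(7, 3, 13, 19)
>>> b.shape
(3, 19, 3)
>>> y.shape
(19, 13, 3, 7)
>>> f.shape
(7, 13, 19, 3)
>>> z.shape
(3, 19, 19)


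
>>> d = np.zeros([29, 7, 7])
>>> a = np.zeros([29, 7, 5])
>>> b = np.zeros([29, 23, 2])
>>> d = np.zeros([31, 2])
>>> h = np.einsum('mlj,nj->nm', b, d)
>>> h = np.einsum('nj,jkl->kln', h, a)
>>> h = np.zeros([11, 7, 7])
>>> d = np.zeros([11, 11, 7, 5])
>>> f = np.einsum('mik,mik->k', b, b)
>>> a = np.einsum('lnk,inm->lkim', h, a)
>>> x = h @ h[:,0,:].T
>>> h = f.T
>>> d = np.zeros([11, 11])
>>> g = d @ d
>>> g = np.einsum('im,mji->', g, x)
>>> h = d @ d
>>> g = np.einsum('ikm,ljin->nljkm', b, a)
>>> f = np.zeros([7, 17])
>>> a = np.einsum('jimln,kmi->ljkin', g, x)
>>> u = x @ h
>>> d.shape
(11, 11)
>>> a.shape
(23, 5, 11, 11, 2)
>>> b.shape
(29, 23, 2)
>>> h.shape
(11, 11)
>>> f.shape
(7, 17)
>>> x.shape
(11, 7, 11)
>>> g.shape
(5, 11, 7, 23, 2)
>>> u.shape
(11, 7, 11)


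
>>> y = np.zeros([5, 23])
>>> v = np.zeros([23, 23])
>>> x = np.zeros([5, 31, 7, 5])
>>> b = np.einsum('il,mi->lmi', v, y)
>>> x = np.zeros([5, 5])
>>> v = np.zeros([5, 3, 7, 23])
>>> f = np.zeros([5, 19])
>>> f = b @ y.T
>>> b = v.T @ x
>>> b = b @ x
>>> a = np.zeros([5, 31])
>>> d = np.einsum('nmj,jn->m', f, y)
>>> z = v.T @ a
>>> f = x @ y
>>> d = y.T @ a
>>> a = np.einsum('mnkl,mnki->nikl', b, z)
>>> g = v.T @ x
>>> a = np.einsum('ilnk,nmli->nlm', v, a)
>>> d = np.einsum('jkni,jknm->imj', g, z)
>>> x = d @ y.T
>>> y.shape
(5, 23)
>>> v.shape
(5, 3, 7, 23)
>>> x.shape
(5, 31, 5)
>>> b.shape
(23, 7, 3, 5)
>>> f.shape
(5, 23)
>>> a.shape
(7, 3, 31)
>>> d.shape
(5, 31, 23)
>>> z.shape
(23, 7, 3, 31)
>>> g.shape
(23, 7, 3, 5)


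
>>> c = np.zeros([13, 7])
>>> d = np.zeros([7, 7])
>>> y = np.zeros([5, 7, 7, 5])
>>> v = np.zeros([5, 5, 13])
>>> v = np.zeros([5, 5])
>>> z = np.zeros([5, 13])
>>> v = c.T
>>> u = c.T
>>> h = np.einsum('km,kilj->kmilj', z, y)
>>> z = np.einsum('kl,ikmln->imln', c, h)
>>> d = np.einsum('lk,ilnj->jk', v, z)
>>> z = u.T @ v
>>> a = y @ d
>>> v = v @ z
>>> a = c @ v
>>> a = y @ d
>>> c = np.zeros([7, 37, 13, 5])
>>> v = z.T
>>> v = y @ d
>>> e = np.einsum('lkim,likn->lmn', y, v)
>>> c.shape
(7, 37, 13, 5)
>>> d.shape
(5, 13)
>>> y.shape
(5, 7, 7, 5)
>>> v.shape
(5, 7, 7, 13)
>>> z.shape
(13, 13)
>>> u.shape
(7, 13)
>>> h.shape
(5, 13, 7, 7, 5)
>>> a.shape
(5, 7, 7, 13)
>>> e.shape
(5, 5, 13)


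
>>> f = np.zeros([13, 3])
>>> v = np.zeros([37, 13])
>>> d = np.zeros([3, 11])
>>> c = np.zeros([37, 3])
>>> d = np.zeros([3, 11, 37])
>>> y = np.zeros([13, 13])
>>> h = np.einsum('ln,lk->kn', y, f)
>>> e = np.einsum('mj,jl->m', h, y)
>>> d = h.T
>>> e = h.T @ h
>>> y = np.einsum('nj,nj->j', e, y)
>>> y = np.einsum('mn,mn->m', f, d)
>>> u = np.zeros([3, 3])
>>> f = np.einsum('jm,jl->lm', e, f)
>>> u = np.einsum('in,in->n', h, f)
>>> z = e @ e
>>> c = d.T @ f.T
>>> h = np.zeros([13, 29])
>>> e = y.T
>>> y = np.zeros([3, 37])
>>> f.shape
(3, 13)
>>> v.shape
(37, 13)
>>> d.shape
(13, 3)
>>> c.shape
(3, 3)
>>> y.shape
(3, 37)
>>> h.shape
(13, 29)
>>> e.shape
(13,)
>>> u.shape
(13,)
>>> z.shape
(13, 13)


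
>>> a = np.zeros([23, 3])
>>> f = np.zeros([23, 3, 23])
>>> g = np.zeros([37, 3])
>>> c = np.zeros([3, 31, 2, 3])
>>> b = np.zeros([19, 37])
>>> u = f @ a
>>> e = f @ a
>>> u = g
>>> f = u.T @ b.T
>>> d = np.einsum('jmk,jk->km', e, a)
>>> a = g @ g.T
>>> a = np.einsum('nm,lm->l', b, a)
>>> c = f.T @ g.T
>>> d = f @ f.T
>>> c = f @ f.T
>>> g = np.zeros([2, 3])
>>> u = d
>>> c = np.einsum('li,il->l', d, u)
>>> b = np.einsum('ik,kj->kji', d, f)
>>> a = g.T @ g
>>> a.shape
(3, 3)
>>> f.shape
(3, 19)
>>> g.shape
(2, 3)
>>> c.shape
(3,)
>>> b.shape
(3, 19, 3)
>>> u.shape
(3, 3)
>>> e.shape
(23, 3, 3)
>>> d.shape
(3, 3)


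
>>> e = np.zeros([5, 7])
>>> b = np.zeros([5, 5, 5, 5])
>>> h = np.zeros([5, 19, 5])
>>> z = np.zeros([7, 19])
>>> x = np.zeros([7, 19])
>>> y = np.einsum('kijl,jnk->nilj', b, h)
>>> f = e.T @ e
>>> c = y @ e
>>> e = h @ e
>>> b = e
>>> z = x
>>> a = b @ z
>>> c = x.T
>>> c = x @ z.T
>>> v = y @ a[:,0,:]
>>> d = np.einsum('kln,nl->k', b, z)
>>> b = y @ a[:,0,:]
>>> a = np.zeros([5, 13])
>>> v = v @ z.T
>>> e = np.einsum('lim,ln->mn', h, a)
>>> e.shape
(5, 13)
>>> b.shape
(19, 5, 5, 19)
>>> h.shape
(5, 19, 5)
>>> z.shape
(7, 19)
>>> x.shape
(7, 19)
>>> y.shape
(19, 5, 5, 5)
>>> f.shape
(7, 7)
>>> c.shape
(7, 7)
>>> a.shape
(5, 13)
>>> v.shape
(19, 5, 5, 7)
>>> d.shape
(5,)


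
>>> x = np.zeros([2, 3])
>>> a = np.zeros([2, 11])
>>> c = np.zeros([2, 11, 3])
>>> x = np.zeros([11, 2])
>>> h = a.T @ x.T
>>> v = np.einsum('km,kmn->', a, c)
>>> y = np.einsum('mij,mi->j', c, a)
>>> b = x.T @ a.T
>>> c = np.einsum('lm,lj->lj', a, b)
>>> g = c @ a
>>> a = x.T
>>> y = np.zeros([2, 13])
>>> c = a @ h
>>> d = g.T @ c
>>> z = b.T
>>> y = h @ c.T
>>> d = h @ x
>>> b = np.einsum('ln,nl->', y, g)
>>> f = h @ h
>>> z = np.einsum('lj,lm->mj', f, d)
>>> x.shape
(11, 2)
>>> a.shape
(2, 11)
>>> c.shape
(2, 11)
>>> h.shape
(11, 11)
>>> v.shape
()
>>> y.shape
(11, 2)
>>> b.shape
()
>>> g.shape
(2, 11)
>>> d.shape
(11, 2)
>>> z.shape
(2, 11)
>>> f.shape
(11, 11)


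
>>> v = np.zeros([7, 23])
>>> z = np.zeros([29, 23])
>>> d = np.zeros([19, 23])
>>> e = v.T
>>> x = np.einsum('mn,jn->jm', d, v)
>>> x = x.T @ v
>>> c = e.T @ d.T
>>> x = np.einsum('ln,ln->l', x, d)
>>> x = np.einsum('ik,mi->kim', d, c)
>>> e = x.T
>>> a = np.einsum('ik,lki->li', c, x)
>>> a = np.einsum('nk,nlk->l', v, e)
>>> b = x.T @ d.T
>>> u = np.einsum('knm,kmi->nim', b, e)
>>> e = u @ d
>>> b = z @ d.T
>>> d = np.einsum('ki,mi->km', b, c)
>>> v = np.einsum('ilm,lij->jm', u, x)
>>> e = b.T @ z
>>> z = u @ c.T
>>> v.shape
(7, 19)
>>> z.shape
(19, 23, 7)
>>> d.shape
(29, 7)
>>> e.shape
(19, 23)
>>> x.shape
(23, 19, 7)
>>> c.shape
(7, 19)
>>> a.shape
(19,)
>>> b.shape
(29, 19)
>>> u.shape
(19, 23, 19)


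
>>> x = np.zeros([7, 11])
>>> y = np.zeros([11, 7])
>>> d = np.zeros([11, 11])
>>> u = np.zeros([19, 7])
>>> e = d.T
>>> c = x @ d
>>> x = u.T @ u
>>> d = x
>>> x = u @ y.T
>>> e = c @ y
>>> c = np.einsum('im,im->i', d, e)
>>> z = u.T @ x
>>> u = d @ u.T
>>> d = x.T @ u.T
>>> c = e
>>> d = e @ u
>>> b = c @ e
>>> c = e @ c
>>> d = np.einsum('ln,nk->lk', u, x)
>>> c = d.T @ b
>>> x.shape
(19, 11)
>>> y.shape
(11, 7)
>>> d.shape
(7, 11)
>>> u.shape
(7, 19)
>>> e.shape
(7, 7)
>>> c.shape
(11, 7)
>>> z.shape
(7, 11)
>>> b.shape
(7, 7)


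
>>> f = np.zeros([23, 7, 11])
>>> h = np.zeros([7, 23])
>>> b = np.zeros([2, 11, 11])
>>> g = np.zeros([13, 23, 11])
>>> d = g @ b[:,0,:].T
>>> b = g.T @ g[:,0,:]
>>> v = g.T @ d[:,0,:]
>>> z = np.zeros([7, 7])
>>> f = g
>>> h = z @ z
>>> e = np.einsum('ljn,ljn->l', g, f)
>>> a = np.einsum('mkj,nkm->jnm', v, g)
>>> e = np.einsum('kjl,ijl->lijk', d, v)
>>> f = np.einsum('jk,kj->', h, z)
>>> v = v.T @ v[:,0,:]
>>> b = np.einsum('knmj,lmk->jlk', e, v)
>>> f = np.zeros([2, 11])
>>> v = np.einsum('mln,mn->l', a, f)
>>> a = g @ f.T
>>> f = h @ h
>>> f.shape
(7, 7)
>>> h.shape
(7, 7)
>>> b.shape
(13, 2, 2)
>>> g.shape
(13, 23, 11)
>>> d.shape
(13, 23, 2)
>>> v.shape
(13,)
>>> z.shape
(7, 7)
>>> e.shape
(2, 11, 23, 13)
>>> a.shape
(13, 23, 2)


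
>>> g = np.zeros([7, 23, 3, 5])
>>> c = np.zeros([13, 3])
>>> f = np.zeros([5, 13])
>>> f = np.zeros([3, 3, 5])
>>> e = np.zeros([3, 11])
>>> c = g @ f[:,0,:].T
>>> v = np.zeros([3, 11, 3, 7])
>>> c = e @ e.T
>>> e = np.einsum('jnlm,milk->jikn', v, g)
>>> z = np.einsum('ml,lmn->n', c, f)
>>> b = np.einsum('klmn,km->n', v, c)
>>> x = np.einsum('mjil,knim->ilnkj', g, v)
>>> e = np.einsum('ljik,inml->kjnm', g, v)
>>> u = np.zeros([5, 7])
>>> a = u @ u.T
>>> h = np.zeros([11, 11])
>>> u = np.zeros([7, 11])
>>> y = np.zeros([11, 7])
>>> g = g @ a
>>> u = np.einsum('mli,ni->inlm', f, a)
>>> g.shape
(7, 23, 3, 5)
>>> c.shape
(3, 3)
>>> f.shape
(3, 3, 5)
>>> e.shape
(5, 23, 11, 3)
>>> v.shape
(3, 11, 3, 7)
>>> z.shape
(5,)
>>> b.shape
(7,)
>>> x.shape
(3, 5, 11, 3, 23)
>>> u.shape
(5, 5, 3, 3)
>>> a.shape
(5, 5)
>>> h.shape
(11, 11)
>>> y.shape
(11, 7)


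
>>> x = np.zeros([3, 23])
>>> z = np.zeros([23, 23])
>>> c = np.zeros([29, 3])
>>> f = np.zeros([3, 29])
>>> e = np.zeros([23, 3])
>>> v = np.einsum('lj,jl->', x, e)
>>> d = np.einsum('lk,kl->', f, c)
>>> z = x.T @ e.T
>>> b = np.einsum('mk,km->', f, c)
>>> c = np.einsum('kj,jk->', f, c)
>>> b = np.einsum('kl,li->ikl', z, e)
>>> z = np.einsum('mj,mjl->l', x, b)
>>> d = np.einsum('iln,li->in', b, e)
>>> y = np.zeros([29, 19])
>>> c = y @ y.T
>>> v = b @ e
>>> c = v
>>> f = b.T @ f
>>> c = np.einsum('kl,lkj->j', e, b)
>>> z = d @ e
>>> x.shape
(3, 23)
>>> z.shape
(3, 3)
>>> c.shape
(23,)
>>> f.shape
(23, 23, 29)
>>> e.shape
(23, 3)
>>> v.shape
(3, 23, 3)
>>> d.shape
(3, 23)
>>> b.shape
(3, 23, 23)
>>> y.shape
(29, 19)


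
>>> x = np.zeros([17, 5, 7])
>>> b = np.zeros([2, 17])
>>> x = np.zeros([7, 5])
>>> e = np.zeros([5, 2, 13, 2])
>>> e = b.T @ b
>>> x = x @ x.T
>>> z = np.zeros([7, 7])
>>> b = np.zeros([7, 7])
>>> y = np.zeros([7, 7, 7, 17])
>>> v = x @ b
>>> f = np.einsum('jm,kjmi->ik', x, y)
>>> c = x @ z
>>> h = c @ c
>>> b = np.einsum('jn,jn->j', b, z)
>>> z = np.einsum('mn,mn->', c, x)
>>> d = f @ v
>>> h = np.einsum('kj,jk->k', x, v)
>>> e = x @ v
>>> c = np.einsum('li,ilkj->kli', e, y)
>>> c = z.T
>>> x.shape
(7, 7)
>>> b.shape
(7,)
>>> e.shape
(7, 7)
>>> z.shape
()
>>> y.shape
(7, 7, 7, 17)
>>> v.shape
(7, 7)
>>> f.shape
(17, 7)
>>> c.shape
()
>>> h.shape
(7,)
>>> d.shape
(17, 7)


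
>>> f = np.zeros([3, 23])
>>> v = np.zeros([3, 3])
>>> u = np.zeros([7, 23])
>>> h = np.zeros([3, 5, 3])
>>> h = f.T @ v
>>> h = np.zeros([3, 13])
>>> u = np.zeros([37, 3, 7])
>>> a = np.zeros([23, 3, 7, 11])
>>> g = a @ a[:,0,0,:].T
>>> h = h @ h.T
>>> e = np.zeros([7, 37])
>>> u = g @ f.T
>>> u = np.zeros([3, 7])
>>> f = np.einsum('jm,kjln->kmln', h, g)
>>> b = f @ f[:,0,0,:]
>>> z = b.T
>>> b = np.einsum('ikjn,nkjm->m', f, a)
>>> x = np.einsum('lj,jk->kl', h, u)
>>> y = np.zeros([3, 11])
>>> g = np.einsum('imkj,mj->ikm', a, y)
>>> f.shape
(23, 3, 7, 23)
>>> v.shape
(3, 3)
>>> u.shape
(3, 7)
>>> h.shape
(3, 3)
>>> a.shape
(23, 3, 7, 11)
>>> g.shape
(23, 7, 3)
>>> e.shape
(7, 37)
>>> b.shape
(11,)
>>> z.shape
(23, 7, 3, 23)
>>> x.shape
(7, 3)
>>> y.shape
(3, 11)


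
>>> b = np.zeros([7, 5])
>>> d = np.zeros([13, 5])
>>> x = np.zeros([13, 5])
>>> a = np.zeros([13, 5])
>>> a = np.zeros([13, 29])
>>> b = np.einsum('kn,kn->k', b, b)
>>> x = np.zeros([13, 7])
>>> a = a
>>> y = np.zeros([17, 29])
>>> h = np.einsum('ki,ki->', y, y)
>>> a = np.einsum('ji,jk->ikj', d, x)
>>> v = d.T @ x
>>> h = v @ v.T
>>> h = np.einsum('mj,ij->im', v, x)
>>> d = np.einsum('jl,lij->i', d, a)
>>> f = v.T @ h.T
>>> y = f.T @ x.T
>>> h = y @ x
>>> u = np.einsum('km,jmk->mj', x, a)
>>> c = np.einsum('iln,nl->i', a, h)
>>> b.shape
(7,)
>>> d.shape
(7,)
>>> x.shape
(13, 7)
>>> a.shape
(5, 7, 13)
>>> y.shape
(13, 13)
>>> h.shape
(13, 7)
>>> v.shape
(5, 7)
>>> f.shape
(7, 13)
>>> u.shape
(7, 5)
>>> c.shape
(5,)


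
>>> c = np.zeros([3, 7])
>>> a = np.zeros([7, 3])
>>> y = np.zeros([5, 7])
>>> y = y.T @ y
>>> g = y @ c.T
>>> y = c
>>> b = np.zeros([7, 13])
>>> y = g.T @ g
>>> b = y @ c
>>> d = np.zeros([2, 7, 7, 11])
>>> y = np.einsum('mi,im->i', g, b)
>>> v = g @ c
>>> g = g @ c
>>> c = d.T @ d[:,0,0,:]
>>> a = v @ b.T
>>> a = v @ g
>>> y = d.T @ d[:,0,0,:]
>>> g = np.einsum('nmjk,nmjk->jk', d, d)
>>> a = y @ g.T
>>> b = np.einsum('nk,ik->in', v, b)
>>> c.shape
(11, 7, 7, 11)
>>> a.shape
(11, 7, 7, 7)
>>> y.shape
(11, 7, 7, 11)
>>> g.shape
(7, 11)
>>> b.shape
(3, 7)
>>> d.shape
(2, 7, 7, 11)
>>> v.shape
(7, 7)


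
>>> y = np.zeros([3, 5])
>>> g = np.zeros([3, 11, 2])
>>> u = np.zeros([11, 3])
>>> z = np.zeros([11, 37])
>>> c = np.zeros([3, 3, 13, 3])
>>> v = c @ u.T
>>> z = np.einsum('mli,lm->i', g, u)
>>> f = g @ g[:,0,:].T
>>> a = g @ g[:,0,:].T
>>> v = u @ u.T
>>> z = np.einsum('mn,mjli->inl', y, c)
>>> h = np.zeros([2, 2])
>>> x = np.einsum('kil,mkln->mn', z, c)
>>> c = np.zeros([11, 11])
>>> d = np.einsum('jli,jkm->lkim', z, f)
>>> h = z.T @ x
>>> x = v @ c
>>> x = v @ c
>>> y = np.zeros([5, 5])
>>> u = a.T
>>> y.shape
(5, 5)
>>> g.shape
(3, 11, 2)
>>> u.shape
(3, 11, 3)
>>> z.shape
(3, 5, 13)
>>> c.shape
(11, 11)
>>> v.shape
(11, 11)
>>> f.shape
(3, 11, 3)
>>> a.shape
(3, 11, 3)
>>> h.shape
(13, 5, 3)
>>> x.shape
(11, 11)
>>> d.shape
(5, 11, 13, 3)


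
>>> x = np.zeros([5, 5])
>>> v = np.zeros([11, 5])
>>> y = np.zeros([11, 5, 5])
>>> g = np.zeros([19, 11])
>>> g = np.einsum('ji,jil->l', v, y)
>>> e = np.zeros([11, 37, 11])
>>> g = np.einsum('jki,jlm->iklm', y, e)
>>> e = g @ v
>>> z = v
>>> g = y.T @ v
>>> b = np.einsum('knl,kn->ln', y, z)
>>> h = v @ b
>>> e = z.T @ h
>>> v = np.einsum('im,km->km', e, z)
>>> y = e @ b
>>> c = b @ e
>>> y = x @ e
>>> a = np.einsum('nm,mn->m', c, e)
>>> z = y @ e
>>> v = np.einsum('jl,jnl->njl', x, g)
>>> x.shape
(5, 5)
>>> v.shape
(5, 5, 5)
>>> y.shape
(5, 5)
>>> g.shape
(5, 5, 5)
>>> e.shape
(5, 5)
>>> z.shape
(5, 5)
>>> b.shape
(5, 5)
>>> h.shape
(11, 5)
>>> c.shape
(5, 5)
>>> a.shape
(5,)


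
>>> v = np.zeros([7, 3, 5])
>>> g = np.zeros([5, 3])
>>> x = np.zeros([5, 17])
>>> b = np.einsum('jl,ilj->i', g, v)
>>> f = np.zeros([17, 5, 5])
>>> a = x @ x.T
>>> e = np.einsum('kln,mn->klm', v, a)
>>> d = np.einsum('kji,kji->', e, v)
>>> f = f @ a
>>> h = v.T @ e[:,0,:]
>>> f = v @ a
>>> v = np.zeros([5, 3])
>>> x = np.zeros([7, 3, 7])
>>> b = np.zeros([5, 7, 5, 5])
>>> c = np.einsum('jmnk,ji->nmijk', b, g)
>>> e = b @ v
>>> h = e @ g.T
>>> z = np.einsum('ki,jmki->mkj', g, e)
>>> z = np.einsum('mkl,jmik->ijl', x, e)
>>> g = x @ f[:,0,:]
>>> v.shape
(5, 3)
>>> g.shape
(7, 3, 5)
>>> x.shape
(7, 3, 7)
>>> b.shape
(5, 7, 5, 5)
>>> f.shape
(7, 3, 5)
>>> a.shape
(5, 5)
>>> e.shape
(5, 7, 5, 3)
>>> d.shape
()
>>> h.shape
(5, 7, 5, 5)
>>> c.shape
(5, 7, 3, 5, 5)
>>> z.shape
(5, 5, 7)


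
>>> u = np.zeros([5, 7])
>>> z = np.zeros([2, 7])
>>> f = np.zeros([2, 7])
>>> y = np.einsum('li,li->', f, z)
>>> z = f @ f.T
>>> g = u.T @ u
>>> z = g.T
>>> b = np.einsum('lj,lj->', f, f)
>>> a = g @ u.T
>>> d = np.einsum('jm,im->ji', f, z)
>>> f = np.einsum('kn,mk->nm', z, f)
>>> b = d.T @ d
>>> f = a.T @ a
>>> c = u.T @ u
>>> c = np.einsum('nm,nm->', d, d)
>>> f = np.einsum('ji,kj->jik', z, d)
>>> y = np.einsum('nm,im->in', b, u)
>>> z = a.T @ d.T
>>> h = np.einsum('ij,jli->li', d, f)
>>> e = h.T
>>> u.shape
(5, 7)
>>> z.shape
(5, 2)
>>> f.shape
(7, 7, 2)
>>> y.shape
(5, 7)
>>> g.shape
(7, 7)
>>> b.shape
(7, 7)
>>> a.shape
(7, 5)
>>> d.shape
(2, 7)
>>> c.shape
()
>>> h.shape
(7, 2)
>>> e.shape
(2, 7)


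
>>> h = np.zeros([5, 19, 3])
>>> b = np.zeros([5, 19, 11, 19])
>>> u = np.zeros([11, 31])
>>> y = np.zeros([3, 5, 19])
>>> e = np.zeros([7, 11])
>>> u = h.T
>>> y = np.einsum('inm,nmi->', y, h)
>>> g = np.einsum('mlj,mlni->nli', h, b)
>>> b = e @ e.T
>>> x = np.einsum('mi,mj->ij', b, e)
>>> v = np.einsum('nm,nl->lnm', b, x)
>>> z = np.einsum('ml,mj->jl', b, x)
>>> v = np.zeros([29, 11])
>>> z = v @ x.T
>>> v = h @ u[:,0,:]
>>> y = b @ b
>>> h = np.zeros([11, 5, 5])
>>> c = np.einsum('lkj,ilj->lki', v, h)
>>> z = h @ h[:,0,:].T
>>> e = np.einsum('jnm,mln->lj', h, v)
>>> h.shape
(11, 5, 5)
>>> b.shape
(7, 7)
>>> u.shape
(3, 19, 5)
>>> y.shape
(7, 7)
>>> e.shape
(19, 11)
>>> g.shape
(11, 19, 19)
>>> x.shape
(7, 11)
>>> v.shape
(5, 19, 5)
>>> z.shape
(11, 5, 11)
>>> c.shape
(5, 19, 11)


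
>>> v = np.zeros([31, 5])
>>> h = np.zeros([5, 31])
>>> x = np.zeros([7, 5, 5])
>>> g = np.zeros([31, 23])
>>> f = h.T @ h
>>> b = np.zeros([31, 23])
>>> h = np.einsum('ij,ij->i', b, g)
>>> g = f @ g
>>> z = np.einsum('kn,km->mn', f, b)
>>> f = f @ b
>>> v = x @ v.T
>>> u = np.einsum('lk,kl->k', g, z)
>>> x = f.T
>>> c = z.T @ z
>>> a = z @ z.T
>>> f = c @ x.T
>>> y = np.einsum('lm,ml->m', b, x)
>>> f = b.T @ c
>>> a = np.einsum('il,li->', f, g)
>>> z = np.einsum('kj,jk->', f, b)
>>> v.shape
(7, 5, 31)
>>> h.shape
(31,)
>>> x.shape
(23, 31)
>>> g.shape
(31, 23)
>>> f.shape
(23, 31)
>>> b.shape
(31, 23)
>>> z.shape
()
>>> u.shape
(23,)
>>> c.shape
(31, 31)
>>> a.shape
()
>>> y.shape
(23,)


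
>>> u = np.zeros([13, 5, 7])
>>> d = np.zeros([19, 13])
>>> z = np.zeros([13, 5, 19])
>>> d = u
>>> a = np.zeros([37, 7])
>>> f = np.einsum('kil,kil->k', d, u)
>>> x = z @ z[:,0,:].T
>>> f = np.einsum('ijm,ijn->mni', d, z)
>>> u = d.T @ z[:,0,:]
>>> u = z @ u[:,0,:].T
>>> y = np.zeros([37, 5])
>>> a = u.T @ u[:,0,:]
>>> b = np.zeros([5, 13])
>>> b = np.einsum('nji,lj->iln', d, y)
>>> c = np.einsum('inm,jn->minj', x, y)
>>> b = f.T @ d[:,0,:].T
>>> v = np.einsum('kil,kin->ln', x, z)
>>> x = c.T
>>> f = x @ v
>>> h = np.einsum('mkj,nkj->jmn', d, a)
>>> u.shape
(13, 5, 7)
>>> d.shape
(13, 5, 7)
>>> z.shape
(13, 5, 19)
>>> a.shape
(7, 5, 7)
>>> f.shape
(37, 5, 13, 19)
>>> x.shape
(37, 5, 13, 13)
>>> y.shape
(37, 5)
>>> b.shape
(13, 19, 13)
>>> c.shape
(13, 13, 5, 37)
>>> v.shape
(13, 19)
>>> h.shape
(7, 13, 7)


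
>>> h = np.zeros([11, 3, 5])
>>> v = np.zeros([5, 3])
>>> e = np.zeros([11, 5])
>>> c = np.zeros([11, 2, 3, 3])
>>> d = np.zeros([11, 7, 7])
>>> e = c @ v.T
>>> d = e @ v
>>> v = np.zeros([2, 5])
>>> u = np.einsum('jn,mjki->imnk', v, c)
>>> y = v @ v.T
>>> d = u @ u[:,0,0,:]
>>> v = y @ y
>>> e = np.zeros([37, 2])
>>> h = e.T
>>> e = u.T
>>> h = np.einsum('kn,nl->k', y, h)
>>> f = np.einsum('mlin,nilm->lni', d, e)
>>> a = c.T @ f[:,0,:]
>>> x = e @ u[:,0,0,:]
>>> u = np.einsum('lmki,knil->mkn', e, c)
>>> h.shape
(2,)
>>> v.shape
(2, 2)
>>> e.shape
(3, 5, 11, 3)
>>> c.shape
(11, 2, 3, 3)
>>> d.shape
(3, 11, 5, 3)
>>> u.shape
(5, 11, 2)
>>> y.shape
(2, 2)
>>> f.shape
(11, 3, 5)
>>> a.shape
(3, 3, 2, 5)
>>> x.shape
(3, 5, 11, 3)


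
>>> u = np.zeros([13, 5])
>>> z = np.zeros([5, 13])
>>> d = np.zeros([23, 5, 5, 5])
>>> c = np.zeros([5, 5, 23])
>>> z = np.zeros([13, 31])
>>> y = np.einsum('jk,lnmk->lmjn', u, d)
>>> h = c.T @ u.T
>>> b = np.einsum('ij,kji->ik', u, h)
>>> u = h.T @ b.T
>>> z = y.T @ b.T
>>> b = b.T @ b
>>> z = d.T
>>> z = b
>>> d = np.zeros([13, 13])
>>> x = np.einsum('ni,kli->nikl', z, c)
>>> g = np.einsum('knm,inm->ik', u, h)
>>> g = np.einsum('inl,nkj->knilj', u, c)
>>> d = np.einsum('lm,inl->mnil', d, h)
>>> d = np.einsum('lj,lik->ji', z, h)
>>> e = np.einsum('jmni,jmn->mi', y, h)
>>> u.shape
(13, 5, 13)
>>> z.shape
(23, 23)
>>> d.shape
(23, 5)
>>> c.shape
(5, 5, 23)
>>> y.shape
(23, 5, 13, 5)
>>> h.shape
(23, 5, 13)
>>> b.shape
(23, 23)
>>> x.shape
(23, 23, 5, 5)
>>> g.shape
(5, 5, 13, 13, 23)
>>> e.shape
(5, 5)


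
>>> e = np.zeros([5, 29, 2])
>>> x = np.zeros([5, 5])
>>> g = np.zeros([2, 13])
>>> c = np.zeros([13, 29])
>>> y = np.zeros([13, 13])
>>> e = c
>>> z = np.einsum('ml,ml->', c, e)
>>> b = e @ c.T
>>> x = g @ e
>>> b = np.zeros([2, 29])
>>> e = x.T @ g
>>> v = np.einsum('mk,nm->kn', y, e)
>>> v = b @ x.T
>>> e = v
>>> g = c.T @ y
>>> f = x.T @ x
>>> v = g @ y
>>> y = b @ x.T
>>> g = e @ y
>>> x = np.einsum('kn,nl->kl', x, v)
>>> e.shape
(2, 2)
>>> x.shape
(2, 13)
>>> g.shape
(2, 2)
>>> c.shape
(13, 29)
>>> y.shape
(2, 2)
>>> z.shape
()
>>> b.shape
(2, 29)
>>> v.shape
(29, 13)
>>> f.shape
(29, 29)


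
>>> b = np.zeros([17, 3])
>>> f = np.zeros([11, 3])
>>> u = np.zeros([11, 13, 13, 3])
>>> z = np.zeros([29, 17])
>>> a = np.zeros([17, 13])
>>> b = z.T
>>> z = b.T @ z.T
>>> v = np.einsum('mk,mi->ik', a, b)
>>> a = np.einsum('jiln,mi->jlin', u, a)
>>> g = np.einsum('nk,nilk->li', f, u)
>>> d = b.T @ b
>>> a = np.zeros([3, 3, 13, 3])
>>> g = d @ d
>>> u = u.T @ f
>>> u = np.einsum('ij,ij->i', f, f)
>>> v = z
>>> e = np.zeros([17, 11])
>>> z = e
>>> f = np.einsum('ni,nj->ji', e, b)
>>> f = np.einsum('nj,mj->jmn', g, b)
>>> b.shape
(17, 29)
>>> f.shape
(29, 17, 29)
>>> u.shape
(11,)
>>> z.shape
(17, 11)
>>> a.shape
(3, 3, 13, 3)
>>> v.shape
(29, 29)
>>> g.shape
(29, 29)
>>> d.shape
(29, 29)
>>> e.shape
(17, 11)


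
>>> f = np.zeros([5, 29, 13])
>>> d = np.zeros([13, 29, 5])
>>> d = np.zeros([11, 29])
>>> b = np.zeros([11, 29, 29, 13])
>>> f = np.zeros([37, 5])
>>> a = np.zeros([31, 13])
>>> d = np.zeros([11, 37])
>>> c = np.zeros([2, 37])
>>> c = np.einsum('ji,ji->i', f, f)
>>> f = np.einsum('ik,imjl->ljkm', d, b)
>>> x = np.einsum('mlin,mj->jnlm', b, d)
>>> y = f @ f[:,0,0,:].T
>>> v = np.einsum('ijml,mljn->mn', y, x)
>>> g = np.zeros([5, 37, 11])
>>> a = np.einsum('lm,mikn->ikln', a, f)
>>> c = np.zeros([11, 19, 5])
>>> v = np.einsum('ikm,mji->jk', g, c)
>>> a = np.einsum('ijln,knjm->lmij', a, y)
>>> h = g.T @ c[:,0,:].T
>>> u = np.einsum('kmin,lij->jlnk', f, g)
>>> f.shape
(13, 29, 37, 29)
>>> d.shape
(11, 37)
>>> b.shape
(11, 29, 29, 13)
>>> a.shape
(31, 13, 29, 37)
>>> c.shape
(11, 19, 5)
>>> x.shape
(37, 13, 29, 11)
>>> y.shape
(13, 29, 37, 13)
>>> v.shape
(19, 37)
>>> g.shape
(5, 37, 11)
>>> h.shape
(11, 37, 11)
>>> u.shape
(11, 5, 29, 13)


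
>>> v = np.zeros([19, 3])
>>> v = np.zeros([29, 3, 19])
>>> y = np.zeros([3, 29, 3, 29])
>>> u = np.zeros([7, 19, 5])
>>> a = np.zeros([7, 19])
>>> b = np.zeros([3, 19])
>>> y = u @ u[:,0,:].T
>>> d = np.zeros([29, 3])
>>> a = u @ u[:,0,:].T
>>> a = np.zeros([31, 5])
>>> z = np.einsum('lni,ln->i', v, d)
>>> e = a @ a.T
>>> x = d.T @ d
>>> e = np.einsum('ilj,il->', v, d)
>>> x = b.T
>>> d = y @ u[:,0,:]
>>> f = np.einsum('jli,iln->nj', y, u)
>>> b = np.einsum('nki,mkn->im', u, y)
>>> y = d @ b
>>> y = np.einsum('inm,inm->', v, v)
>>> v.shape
(29, 3, 19)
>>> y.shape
()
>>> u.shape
(7, 19, 5)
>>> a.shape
(31, 5)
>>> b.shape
(5, 7)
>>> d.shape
(7, 19, 5)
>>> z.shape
(19,)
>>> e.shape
()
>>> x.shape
(19, 3)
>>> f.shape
(5, 7)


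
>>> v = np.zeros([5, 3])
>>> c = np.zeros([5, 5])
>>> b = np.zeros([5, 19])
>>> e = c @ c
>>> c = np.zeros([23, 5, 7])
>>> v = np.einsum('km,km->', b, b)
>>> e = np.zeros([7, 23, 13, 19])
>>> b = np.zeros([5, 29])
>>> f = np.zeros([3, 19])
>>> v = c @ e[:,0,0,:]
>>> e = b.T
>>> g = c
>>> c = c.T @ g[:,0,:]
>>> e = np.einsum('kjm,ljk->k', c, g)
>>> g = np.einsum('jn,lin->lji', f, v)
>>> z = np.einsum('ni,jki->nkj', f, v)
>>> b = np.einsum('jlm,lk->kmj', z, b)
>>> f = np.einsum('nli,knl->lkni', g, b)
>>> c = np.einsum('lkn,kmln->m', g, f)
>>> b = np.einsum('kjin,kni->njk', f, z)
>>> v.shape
(23, 5, 19)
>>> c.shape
(29,)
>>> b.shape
(5, 29, 3)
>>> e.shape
(7,)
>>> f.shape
(3, 29, 23, 5)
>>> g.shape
(23, 3, 5)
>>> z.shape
(3, 5, 23)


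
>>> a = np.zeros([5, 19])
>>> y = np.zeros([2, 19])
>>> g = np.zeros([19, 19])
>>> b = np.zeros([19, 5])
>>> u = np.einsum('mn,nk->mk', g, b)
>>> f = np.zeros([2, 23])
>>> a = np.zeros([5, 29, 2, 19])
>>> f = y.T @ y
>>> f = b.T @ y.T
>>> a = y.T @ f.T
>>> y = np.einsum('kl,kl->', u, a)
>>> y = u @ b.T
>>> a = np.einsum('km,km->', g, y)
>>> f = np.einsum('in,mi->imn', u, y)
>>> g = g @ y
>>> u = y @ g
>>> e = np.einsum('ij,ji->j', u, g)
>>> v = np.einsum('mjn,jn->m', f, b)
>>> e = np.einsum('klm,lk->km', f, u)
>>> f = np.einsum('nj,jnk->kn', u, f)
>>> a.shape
()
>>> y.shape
(19, 19)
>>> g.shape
(19, 19)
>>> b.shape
(19, 5)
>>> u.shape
(19, 19)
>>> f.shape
(5, 19)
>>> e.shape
(19, 5)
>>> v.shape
(19,)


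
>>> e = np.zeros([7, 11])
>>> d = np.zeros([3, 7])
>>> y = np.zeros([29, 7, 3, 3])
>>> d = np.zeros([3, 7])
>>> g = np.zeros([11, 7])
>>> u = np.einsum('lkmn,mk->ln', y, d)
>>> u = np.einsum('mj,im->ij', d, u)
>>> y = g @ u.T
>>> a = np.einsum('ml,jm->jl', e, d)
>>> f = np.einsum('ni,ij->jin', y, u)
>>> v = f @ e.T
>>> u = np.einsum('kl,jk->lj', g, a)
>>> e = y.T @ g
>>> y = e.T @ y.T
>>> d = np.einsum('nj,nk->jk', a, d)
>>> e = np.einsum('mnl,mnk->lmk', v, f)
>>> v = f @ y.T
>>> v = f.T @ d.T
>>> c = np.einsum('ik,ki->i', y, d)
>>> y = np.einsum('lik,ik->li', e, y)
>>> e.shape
(7, 7, 11)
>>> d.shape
(11, 7)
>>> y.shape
(7, 7)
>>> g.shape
(11, 7)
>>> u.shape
(7, 3)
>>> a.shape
(3, 11)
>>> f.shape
(7, 29, 11)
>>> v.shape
(11, 29, 11)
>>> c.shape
(7,)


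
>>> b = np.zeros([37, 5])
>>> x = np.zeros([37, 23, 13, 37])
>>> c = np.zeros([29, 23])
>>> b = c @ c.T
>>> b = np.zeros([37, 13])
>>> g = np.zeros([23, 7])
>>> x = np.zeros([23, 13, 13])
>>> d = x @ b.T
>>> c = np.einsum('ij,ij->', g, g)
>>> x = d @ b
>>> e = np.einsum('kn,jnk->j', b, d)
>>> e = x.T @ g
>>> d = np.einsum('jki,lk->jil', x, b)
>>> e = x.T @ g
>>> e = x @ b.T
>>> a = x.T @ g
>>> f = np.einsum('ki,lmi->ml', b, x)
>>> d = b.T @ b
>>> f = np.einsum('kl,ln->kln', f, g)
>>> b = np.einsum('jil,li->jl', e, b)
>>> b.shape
(23, 37)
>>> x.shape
(23, 13, 13)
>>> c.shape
()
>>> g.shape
(23, 7)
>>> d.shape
(13, 13)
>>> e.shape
(23, 13, 37)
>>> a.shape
(13, 13, 7)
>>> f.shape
(13, 23, 7)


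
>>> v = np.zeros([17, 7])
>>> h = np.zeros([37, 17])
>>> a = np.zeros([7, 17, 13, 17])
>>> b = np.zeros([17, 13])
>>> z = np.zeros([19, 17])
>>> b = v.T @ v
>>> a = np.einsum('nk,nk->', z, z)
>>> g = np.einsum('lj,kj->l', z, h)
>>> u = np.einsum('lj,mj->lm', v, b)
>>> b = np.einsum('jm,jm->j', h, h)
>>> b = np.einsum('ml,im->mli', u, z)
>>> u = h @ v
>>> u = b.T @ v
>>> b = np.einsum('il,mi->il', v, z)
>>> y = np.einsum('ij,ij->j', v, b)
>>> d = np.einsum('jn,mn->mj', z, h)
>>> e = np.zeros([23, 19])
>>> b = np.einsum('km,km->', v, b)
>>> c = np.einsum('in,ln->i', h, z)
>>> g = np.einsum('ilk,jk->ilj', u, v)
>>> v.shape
(17, 7)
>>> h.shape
(37, 17)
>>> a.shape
()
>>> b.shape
()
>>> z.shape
(19, 17)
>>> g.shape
(19, 7, 17)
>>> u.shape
(19, 7, 7)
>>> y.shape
(7,)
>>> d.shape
(37, 19)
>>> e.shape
(23, 19)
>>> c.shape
(37,)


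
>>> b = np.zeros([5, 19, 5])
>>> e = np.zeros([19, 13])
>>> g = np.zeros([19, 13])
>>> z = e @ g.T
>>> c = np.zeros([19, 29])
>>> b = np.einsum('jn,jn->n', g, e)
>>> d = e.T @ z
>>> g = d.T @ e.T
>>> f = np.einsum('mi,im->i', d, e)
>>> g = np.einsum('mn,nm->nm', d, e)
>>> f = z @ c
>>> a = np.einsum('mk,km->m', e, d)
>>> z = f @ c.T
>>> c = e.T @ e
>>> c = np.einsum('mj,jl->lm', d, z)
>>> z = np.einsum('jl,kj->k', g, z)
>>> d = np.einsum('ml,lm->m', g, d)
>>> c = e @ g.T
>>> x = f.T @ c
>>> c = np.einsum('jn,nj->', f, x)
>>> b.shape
(13,)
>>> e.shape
(19, 13)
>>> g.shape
(19, 13)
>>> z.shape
(19,)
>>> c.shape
()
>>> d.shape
(19,)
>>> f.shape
(19, 29)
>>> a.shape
(19,)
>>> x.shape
(29, 19)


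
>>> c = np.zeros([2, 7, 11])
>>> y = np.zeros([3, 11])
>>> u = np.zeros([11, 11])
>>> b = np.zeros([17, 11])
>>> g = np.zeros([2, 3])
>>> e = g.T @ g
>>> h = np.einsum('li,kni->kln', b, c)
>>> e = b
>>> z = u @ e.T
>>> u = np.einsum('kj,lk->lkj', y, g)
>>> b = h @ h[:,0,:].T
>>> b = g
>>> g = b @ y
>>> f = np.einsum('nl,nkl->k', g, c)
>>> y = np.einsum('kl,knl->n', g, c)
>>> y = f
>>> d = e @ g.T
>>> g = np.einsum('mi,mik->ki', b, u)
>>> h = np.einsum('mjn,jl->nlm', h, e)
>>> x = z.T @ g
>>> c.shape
(2, 7, 11)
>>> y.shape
(7,)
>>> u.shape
(2, 3, 11)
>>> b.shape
(2, 3)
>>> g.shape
(11, 3)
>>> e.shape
(17, 11)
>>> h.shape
(7, 11, 2)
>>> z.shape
(11, 17)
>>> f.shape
(7,)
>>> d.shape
(17, 2)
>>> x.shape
(17, 3)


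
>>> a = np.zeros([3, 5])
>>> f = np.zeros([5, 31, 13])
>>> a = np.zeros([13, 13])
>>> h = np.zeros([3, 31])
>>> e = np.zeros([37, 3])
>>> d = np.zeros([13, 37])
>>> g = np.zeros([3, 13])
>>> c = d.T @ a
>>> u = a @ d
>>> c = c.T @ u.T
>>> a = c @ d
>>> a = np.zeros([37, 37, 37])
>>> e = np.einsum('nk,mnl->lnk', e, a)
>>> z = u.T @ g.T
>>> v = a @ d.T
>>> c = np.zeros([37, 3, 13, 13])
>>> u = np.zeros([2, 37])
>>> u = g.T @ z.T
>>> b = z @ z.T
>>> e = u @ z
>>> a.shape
(37, 37, 37)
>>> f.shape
(5, 31, 13)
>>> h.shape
(3, 31)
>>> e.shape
(13, 3)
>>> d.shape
(13, 37)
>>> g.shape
(3, 13)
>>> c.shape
(37, 3, 13, 13)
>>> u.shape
(13, 37)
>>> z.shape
(37, 3)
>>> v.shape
(37, 37, 13)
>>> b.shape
(37, 37)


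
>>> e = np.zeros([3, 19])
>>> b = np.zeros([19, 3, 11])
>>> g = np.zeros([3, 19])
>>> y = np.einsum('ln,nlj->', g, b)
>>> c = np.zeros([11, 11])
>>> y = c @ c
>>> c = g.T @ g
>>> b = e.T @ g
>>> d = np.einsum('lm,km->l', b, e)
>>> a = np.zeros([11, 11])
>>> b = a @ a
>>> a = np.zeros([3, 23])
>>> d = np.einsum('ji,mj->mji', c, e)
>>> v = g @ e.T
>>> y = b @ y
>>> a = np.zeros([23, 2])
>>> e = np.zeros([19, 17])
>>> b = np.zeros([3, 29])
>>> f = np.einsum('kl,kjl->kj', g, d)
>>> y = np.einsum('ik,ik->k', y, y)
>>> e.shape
(19, 17)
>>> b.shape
(3, 29)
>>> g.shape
(3, 19)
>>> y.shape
(11,)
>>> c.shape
(19, 19)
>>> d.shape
(3, 19, 19)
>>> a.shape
(23, 2)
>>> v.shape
(3, 3)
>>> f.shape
(3, 19)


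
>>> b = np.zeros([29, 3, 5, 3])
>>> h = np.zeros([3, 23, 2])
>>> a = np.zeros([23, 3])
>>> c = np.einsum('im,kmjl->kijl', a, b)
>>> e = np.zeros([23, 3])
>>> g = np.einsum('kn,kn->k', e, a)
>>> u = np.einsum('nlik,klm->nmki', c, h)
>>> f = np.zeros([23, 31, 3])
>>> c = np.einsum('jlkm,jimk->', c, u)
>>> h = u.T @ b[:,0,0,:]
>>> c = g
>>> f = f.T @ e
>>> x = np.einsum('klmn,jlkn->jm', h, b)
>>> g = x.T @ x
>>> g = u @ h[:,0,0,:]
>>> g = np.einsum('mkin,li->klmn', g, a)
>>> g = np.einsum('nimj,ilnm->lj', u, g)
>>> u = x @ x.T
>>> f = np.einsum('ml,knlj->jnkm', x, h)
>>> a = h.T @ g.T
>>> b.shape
(29, 3, 5, 3)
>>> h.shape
(5, 3, 2, 3)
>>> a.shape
(3, 2, 3, 23)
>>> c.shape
(23,)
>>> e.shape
(23, 3)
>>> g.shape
(23, 5)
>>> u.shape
(29, 29)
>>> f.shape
(3, 3, 5, 29)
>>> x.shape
(29, 2)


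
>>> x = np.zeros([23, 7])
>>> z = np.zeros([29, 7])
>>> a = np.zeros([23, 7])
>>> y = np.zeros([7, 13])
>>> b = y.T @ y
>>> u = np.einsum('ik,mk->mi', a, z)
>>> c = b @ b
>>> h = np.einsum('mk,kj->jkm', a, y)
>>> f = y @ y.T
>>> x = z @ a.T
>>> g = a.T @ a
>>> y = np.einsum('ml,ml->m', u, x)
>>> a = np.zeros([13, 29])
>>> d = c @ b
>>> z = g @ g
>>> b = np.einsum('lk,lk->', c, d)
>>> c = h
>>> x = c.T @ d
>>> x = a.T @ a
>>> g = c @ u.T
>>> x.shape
(29, 29)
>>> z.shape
(7, 7)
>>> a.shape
(13, 29)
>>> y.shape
(29,)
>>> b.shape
()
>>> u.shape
(29, 23)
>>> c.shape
(13, 7, 23)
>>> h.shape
(13, 7, 23)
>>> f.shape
(7, 7)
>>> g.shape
(13, 7, 29)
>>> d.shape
(13, 13)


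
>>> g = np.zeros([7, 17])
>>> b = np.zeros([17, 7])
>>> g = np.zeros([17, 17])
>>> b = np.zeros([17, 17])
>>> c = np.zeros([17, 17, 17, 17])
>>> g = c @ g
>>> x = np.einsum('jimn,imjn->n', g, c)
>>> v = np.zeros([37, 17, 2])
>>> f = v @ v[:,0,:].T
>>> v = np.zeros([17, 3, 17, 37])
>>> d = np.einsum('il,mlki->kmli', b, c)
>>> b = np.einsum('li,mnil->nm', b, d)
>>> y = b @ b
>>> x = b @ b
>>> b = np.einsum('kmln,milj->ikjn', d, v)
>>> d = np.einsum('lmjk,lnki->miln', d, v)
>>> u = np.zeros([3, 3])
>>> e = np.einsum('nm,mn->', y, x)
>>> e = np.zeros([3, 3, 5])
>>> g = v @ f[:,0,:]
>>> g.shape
(17, 3, 17, 37)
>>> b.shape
(3, 17, 37, 17)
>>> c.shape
(17, 17, 17, 17)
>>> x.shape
(17, 17)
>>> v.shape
(17, 3, 17, 37)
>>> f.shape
(37, 17, 37)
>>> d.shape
(17, 37, 17, 3)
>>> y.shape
(17, 17)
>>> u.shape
(3, 3)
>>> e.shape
(3, 3, 5)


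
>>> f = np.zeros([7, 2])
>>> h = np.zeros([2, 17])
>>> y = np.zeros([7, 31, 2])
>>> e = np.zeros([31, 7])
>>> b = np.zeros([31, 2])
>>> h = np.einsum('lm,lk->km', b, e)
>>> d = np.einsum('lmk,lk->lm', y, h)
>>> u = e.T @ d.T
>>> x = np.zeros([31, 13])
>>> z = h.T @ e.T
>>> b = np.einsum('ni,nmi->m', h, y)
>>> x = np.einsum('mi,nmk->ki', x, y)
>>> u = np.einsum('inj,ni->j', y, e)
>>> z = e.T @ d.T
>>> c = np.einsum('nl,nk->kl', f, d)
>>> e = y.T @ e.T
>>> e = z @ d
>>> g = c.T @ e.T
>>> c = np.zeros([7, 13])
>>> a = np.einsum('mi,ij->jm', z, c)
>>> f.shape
(7, 2)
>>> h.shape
(7, 2)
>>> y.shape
(7, 31, 2)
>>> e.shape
(7, 31)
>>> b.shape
(31,)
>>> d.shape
(7, 31)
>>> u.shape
(2,)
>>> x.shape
(2, 13)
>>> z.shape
(7, 7)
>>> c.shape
(7, 13)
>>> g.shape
(2, 7)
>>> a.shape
(13, 7)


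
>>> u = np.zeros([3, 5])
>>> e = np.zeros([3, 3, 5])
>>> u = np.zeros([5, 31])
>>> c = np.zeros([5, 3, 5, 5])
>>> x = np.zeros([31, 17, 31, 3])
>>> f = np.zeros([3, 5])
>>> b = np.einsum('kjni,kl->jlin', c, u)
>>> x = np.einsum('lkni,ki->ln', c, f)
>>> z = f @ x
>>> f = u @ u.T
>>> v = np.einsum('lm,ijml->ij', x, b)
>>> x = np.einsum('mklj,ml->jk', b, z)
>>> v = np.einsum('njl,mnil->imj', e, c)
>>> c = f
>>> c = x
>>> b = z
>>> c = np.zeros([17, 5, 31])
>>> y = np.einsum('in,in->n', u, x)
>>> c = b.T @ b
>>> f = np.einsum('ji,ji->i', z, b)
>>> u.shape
(5, 31)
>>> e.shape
(3, 3, 5)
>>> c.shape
(5, 5)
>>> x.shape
(5, 31)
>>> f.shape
(5,)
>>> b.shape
(3, 5)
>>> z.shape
(3, 5)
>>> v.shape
(5, 5, 3)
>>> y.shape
(31,)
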